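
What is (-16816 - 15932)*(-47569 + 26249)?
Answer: 698187360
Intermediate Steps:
(-16816 - 15932)*(-47569 + 26249) = -32748*(-21320) = 698187360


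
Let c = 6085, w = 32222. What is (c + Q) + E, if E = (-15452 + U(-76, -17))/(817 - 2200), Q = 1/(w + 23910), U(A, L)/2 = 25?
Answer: 157748826569/25876852 ≈ 6096.1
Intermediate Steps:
U(A, L) = 50 (U(A, L) = 2*25 = 50)
Q = 1/56132 (Q = 1/(32222 + 23910) = 1/56132 ≈ 1.7815e-5)
E = 5134/461 (E = (-15452 + 50)/(817 - 2200) = -15402/(-1383) = -15402*(-1/1383) = 5134/461 ≈ 11.137)
(c + Q) + E = (6085 + 1/56132) + 5134/461 = 341563221/56132 + 5134/461 = 157748826569/25876852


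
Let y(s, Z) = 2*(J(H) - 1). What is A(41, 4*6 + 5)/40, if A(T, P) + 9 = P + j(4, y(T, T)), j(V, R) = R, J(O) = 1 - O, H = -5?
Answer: 3/4 ≈ 0.75000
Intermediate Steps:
y(s, Z) = 10 (y(s, Z) = 2*((1 - 1*(-5)) - 1) = 2*((1 + 5) - 1) = 2*(6 - 1) = 2*5 = 10)
A(T, P) = 1 + P (A(T, P) = -9 + (P + 10) = -9 + (10 + P) = 1 + P)
A(41, 4*6 + 5)/40 = (1 + (4*6 + 5))/40 = (1 + (24 + 5))*(1/40) = (1 + 29)*(1/40) = 30*(1/40) = 3/4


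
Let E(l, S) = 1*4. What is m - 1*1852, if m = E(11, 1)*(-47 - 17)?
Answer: -2108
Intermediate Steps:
E(l, S) = 4
m = -256 (m = 4*(-47 - 17) = 4*(-64) = -256)
m - 1*1852 = -256 - 1*1852 = -256 - 1852 = -2108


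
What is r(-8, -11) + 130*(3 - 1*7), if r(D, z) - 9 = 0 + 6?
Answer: -505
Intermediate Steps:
r(D, z) = 15 (r(D, z) = 9 + (0 + 6) = 9 + 6 = 15)
r(-8, -11) + 130*(3 - 1*7) = 15 + 130*(3 - 1*7) = 15 + 130*(3 - 7) = 15 + 130*(-4) = 15 - 520 = -505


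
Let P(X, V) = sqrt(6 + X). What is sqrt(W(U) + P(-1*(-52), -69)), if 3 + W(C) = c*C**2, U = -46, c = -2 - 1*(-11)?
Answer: sqrt(19041 + sqrt(58)) ≈ 138.02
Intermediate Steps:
c = 9 (c = -2 + 11 = 9)
W(C) = -3 + 9*C**2
sqrt(W(U) + P(-1*(-52), -69)) = sqrt((-3 + 9*(-46)**2) + sqrt(6 - 1*(-52))) = sqrt((-3 + 9*2116) + sqrt(6 + 52)) = sqrt((-3 + 19044) + sqrt(58)) = sqrt(19041 + sqrt(58))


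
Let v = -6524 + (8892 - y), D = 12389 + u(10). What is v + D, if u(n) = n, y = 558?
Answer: 14209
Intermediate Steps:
D = 12399 (D = 12389 + 10 = 12399)
v = 1810 (v = -6524 + (8892 - 1*558) = -6524 + (8892 - 558) = -6524 + 8334 = 1810)
v + D = 1810 + 12399 = 14209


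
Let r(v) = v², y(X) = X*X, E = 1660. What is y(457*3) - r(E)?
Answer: -875959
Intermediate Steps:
y(X) = X²
y(457*3) - r(E) = (457*3)² - 1*1660² = 1371² - 1*2755600 = 1879641 - 2755600 = -875959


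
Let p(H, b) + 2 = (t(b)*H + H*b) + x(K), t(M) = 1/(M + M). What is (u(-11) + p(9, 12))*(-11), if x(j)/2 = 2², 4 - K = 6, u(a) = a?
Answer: -9097/8 ≈ -1137.1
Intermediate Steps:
K = -2 (K = 4 - 1*6 = 4 - 6 = -2)
x(j) = 8 (x(j) = 2*2² = 2*4 = 8)
t(M) = 1/(2*M)
p(H, b) = 6 + H*b + H/(2*b) (p(H, b) = -2 + (((1/(2*b))*H + H*b) + 8) = -2 + ((H/(2*b) + H*b) + 8) = -2 + ((H*b + H/(2*b)) + 8) = -2 + (8 + H*b + H/(2*b)) = 6 + H*b + H/(2*b))
(u(-11) + p(9, 12))*(-11) = (-11 + (6 + 9*12 + (½)*9/12))*(-11) = (-11 + (6 + 108 + (½)*9*(1/12)))*(-11) = (-11 + (6 + 108 + 3/8))*(-11) = (-11 + 915/8)*(-11) = (827/8)*(-11) = -9097/8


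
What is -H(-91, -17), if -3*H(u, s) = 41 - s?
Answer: 58/3 ≈ 19.333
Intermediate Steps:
H(u, s) = -41/3 + s/3 (H(u, s) = -(41 - s)/3 = -41/3 + s/3)
-H(-91, -17) = -(-41/3 + (1/3)*(-17)) = -(-41/3 - 17/3) = -1*(-58/3) = 58/3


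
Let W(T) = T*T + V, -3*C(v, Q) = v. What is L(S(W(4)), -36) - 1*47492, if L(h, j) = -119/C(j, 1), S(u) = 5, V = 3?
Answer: -570023/12 ≈ -47502.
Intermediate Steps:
C(v, Q) = -v/3
W(T) = 3 + T² (W(T) = T*T + 3 = T² + 3 = 3 + T²)
L(h, j) = 357/j (L(h, j) = -119*(-3/j) = -(-357)/j = 357/j)
L(S(W(4)), -36) - 1*47492 = 357/(-36) - 1*47492 = 357*(-1/36) - 47492 = -119/12 - 47492 = -570023/12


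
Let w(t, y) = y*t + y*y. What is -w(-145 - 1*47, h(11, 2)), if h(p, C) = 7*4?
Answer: 4592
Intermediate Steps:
h(p, C) = 28
w(t, y) = y² + t*y (w(t, y) = t*y + y² = y² + t*y)
-w(-145 - 1*47, h(11, 2)) = -28*((-145 - 1*47) + 28) = -28*((-145 - 47) + 28) = -28*(-192 + 28) = -28*(-164) = -1*(-4592) = 4592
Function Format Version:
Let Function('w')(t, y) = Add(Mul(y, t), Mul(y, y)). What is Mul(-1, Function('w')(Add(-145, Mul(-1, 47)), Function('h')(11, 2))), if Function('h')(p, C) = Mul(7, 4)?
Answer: 4592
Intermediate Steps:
Function('h')(p, C) = 28
Function('w')(t, y) = Add(Pow(y, 2), Mul(t, y)) (Function('w')(t, y) = Add(Mul(t, y), Pow(y, 2)) = Add(Pow(y, 2), Mul(t, y)))
Mul(-1, Function('w')(Add(-145, Mul(-1, 47)), Function('h')(11, 2))) = Mul(-1, Mul(28, Add(Add(-145, Mul(-1, 47)), 28))) = Mul(-1, Mul(28, Add(Add(-145, -47), 28))) = Mul(-1, Mul(28, Add(-192, 28))) = Mul(-1, Mul(28, -164)) = Mul(-1, -4592) = 4592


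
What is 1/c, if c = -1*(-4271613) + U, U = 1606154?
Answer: 1/5877767 ≈ 1.7013e-7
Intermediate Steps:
c = 5877767 (c = -1*(-4271613) + 1606154 = 4271613 + 1606154 = 5877767)
1/c = 1/5877767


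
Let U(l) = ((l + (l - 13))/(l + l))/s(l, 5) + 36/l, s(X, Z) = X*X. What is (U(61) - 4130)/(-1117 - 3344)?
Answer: 624865013/675041494 ≈ 0.92567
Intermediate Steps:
s(X, Z) = X²
U(l) = 36/l + (-13 + 2*l)/(2*l³) (U(l) = ((l + (l - 13))/(l + l))/(l²) + 36/l = ((l + (-13 + l))/((2*l)))/l² + 36/l = ((-13 + 2*l)*(1/(2*l)))/l² + 36/l = ((-13 + 2*l)/(2*l))/l² + 36/l = (-13 + 2*l)/(2*l³) + 36/l = 36/l + (-13 + 2*l)/(2*l³))
(U(61) - 4130)/(-1117 - 3344) = ((-13/2 + 61 + 36*61²)/61³ - 4130)/(-1117 - 3344) = ((-13/2 + 61 + 36*3721)/226981 - 4130)/(-4461) = ((-13/2 + 61 + 133956)/226981 - 4130)*(-1/4461) = ((1/226981)*(268021/2) - 4130)*(-1/4461) = (268021/453962 - 4130)*(-1/4461) = -1874595039/453962*(-1/4461) = 624865013/675041494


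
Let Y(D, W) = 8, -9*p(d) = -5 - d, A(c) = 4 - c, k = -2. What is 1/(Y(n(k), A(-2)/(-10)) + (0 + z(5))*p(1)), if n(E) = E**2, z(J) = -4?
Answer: 3/16 ≈ 0.18750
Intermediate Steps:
p(d) = 5/9 + d/9 (p(d) = -(-5 - d)/9 = 5/9 + d/9)
1/(Y(n(k), A(-2)/(-10)) + (0 + z(5))*p(1)) = 1/(8 + (0 - 4)*(5/9 + (1/9)*1)) = 1/(8 - 4*(5/9 + 1/9)) = 1/(8 - 4*2/3) = 1/(8 - 8/3) = 1/(16/3) = 3/16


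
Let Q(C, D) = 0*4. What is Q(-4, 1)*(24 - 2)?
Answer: 0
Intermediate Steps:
Q(C, D) = 0
Q(-4, 1)*(24 - 2) = 0*(24 - 2) = 0*22 = 0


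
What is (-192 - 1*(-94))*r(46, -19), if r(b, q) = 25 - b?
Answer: 2058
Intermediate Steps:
(-192 - 1*(-94))*r(46, -19) = (-192 - 1*(-94))*(25 - 1*46) = (-192 + 94)*(25 - 46) = -98*(-21) = 2058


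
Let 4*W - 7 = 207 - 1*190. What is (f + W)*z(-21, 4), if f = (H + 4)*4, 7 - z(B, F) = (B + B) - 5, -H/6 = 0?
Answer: 1188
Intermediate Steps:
H = 0 (H = -6*0 = 0)
z(B, F) = 12 - 2*B (z(B, F) = 7 - ((B + B) - 5) = 7 - (2*B - 5) = 7 - (-5 + 2*B) = 7 + (5 - 2*B) = 12 - 2*B)
f = 16 (f = (0 + 4)*4 = 4*4 = 16)
W = 6 (W = 7/4 + (207 - 1*190)/4 = 7/4 + (207 - 190)/4 = 7/4 + (1/4)*17 = 7/4 + 17/4 = 6)
(f + W)*z(-21, 4) = (16 + 6)*(12 - 2*(-21)) = 22*(12 + 42) = 22*54 = 1188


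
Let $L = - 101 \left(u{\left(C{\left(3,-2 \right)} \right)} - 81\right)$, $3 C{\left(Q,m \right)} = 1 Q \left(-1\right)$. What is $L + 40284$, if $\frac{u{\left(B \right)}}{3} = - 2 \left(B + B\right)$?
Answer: $47253$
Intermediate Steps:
$C{\left(Q,m \right)} = - \frac{Q}{3}$ ($C{\left(Q,m \right)} = \frac{1 Q \left(-1\right)}{3} = \frac{Q \left(-1\right)}{3} = \frac{\left(-1\right) Q}{3} = - \frac{Q}{3}$)
$u{\left(B \right)} = - 12 B$ ($u{\left(B \right)} = 3 \left(- 2 \left(B + B\right)\right) = 3 \left(- 2 \cdot 2 B\right) = 3 \left(- 4 B\right) = - 12 B$)
$L = 6969$ ($L = - 101 \left(- 12 \left(\left(- \frac{1}{3}\right) 3\right) - 81\right) = - 101 \left(\left(-12\right) \left(-1\right) - 81\right) = - 101 \left(12 - 81\right) = \left(-101\right) \left(-69\right) = 6969$)
$L + 40284 = 6969 + 40284 = 47253$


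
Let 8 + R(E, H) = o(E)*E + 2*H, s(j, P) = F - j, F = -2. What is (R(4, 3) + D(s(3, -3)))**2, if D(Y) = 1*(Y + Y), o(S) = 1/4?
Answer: 121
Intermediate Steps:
s(j, P) = -2 - j
o(S) = 1/4
D(Y) = 2*Y (D(Y) = 1*(2*Y) = 2*Y)
R(E, H) = -8 + 2*H + E/4 (R(E, H) = -8 + (E/4 + 2*H) = -8 + (2*H + E/4) = -8 + 2*H + E/4)
(R(4, 3) + D(s(3, -3)))**2 = ((-8 + 2*3 + (1/4)*4) + 2*(-2 - 1*3))**2 = ((-8 + 6 + 1) + 2*(-2 - 3))**2 = (-1 + 2*(-5))**2 = (-1 - 10)**2 = (-11)**2 = 121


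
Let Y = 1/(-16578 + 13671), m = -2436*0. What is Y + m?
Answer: -1/2907 ≈ -0.00034400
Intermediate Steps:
m = 0
Y = -1/2907 (Y = 1/(-2907) = -1/2907 ≈ -0.00034400)
Y + m = -1/2907 + 0 = -1/2907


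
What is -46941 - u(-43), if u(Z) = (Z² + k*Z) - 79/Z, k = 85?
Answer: -1940884/43 ≈ -45137.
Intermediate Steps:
u(Z) = Z² - 79/Z + 85*Z (u(Z) = (Z² + 85*Z) - 79/Z = Z² - 79/Z + 85*Z)
-46941 - u(-43) = -46941 - (-79 + (-43)²*(85 - 43))/(-43) = -46941 - (-1)*(-79 + 1849*42)/43 = -46941 - (-1)*(-79 + 77658)/43 = -46941 - (-1)*77579/43 = -46941 - 1*(-77579/43) = -46941 + 77579/43 = -1940884/43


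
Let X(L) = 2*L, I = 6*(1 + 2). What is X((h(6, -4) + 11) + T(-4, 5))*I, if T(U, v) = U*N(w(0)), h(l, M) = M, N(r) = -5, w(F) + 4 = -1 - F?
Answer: 972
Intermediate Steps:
w(F) = -5 - F (w(F) = -4 + (-1 - F) = -5 - F)
I = 18 (I = 6*3 = 18)
T(U, v) = -5*U (T(U, v) = U*(-5) = -5*U)
X((h(6, -4) + 11) + T(-4, 5))*I = (2*((-4 + 11) - 5*(-4)))*18 = (2*(7 + 20))*18 = (2*27)*18 = 54*18 = 972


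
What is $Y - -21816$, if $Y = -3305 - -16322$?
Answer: $34833$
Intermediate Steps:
$Y = 13017$ ($Y = -3305 + 16322 = 13017$)
$Y - -21816 = 13017 - -21816 = 13017 + 21816 = 34833$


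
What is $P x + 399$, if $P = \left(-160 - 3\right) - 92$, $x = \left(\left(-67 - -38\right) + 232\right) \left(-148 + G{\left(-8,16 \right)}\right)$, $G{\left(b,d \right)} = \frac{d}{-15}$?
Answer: $7716835$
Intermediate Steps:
$G{\left(b,d \right)} = - \frac{d}{15}$ ($G{\left(b,d \right)} = d \left(- \frac{1}{15}\right) = - \frac{d}{15}$)
$x = - \frac{453908}{15}$ ($x = \left(\left(-67 - -38\right) + 232\right) \left(-148 - \frac{16}{15}\right) = \left(\left(-67 + 38\right) + 232\right) \left(-148 - \frac{16}{15}\right) = \left(-29 + 232\right) \left(- \frac{2236}{15}\right) = 203 \left(- \frac{2236}{15}\right) = - \frac{453908}{15} \approx -30261.0$)
$P = -255$ ($P = -163 - 92 = -255$)
$P x + 399 = \left(-255\right) \left(- \frac{453908}{15}\right) + 399 = 7716436 + 399 = 7716835$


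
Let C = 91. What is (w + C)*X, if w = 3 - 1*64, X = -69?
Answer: -2070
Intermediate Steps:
w = -61 (w = 3 - 64 = -61)
(w + C)*X = (-61 + 91)*(-69) = 30*(-69) = -2070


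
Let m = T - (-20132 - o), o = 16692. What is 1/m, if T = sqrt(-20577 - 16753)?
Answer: 18412/678022153 - I*sqrt(37330)/1356044306 ≈ 2.7155e-5 - 1.4248e-7*I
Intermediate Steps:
T = I*sqrt(37330) (T = sqrt(-37330) = I*sqrt(37330) ≈ 193.21*I)
m = 36824 + I*sqrt(37330) (m = I*sqrt(37330) - (-20132 - 1*16692) = I*sqrt(37330) - (-20132 - 16692) = I*sqrt(37330) - 1*(-36824) = I*sqrt(37330) + 36824 = 36824 + I*sqrt(37330) ≈ 36824.0 + 193.21*I)
1/m = 1/(36824 + I*sqrt(37330))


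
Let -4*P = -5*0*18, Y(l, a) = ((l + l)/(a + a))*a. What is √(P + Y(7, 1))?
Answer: √7 ≈ 2.6458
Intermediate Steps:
Y(l, a) = l (Y(l, a) = ((2*l)/((2*a)))*a = ((2*l)*(1/(2*a)))*a = (l/a)*a = l)
P = 0 (P = -(-5*0)*18/4 = -0*18 = -¼*0 = 0)
√(P + Y(7, 1)) = √(0 + 7) = √7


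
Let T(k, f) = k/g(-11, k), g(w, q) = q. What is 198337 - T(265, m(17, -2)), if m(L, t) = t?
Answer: 198336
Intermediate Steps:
T(k, f) = 1 (T(k, f) = k/k = 1)
198337 - T(265, m(17, -2)) = 198337 - 1*1 = 198337 - 1 = 198336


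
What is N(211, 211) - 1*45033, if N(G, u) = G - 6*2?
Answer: -44834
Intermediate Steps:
N(G, u) = -12 + G (N(G, u) = G - 12 = -12 + G)
N(211, 211) - 1*45033 = (-12 + 211) - 1*45033 = 199 - 45033 = -44834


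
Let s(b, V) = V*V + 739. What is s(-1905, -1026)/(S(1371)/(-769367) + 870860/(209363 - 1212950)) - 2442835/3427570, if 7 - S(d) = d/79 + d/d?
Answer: -44048563971491089906266257/36284231674958115674 ≈ -1.2140e+6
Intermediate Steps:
S(d) = 6 - d/79 (S(d) = 7 - (d/79 + d/d) = 7 - (d*(1/79) + 1) = 7 - (d/79 + 1) = 7 - (1 + d/79) = 7 + (-1 - d/79) = 6 - d/79)
s(b, V) = 739 + V**2 (s(b, V) = V**2 + 739 = 739 + V**2)
s(-1905, -1026)/(S(1371)/(-769367) + 870860/(209363 - 1212950)) - 2442835/3427570 = (739 + (-1026)**2)/((6 - 1/79*1371)/(-769367) + 870860/(209363 - 1212950)) - 2442835/3427570 = (739 + 1052676)/((6 - 1371/79)*(-1/769367) + 870860/(-1003587)) - 2442835*1/3427570 = 1053415/(-897/79*(-1/769367) + 870860*(-1/1003587)) - 488567/685514 = 1053415/(897/60779993 - 870860/1003587) - 488567/685514 = 1053415/(-52929964486441/60998010834891) - 488567/685514 = 1053415*(-60998010834891/52929964486441) - 488567/685514 = -64256219583636702765/52929964486441 - 488567/685514 = -44048563971491089906266257/36284231674958115674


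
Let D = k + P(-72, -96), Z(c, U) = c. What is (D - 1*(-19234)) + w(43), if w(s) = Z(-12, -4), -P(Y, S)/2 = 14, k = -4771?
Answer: 14423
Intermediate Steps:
P(Y, S) = -28 (P(Y, S) = -2*14 = -28)
w(s) = -12
D = -4799 (D = -4771 - 28 = -4799)
(D - 1*(-19234)) + w(43) = (-4799 - 1*(-19234)) - 12 = (-4799 + 19234) - 12 = 14435 - 12 = 14423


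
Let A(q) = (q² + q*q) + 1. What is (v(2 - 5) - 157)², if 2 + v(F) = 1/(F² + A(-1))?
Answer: 3636649/144 ≈ 25255.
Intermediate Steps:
A(q) = 1 + 2*q² (A(q) = (q² + q²) + 1 = 2*q² + 1 = 1 + 2*q²)
v(F) = -2 + 1/(3 + F²) (v(F) = -2 + 1/(F² + (1 + 2*(-1)²)) = -2 + 1/(F² + (1 + 2*1)) = -2 + 1/(F² + (1 + 2)) = -2 + 1/(F² + 3) = -2 + 1/(3 + F²))
(v(2 - 5) - 157)² = ((-5 - 2*(2 - 5)²)/(3 + (2 - 5)²) - 157)² = ((-5 - 2*(-3)²)/(3 + (-3)²) - 157)² = ((-5 - 2*9)/(3 + 9) - 157)² = ((-5 - 18)/12 - 157)² = ((1/12)*(-23) - 157)² = (-23/12 - 157)² = (-1907/12)² = 3636649/144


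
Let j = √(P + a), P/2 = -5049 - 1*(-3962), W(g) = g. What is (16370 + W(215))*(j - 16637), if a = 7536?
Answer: -275924645 + 16585*√5362 ≈ -2.7471e+8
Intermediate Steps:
P = -2174 (P = 2*(-5049 - 1*(-3962)) = 2*(-5049 + 3962) = 2*(-1087) = -2174)
j = √5362 (j = √(-2174 + 7536) = √5362 ≈ 73.226)
(16370 + W(215))*(j - 16637) = (16370 + 215)*(√5362 - 16637) = 16585*(-16637 + √5362) = -275924645 + 16585*√5362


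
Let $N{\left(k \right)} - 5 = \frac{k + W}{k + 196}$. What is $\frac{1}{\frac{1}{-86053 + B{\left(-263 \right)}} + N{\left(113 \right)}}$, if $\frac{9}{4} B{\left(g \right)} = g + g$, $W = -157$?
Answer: $\frac{239963529}{1165645300} \approx 0.20586$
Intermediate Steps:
$B{\left(g \right)} = \frac{8 g}{9}$ ($B{\left(g \right)} = \frac{4 \left(g + g\right)}{9} = \frac{4 \cdot 2 g}{9} = \frac{8 g}{9}$)
$N{\left(k \right)} = 5 + \frac{-157 + k}{196 + k}$ ($N{\left(k \right)} = 5 + \frac{k - 157}{k + 196} = 5 + \frac{-157 + k}{196 + k}$)
$\frac{1}{\frac{1}{-86053 + B{\left(-263 \right)}} + N{\left(113 \right)}} = \frac{1}{\frac{1}{-86053 + \frac{8}{9} \left(-263\right)} + \frac{823 + 6 \cdot 113}{196 + 113}} = \frac{1}{\frac{1}{-86053 - \frac{2104}{9}} + \frac{823 + 678}{309}} = \frac{1}{\frac{1}{- \frac{776581}{9}} + \frac{1}{309} \cdot 1501} = \frac{1}{- \frac{9}{776581} + \frac{1501}{309}} = \frac{1}{\frac{1165645300}{239963529}} = \frac{239963529}{1165645300}$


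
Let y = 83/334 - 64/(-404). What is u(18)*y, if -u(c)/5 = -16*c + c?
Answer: 9265725/16867 ≈ 549.34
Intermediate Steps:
u(c) = 75*c (u(c) = -5*(-16*c + c) = -(-75)*c = 75*c)
y = 13727/33734 (y = 83*(1/334) - 64*(-1/404) = 83/334 + 16/101 = 13727/33734 ≈ 0.40692)
u(18)*y = (75*18)*(13727/33734) = 1350*(13727/33734) = 9265725/16867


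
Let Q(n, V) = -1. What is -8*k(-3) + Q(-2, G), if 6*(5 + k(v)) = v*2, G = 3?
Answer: 47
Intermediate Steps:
k(v) = -5 + v/3 (k(v) = -5 + (v*2)/6 = -5 + (2*v)/6 = -5 + v/3)
-8*k(-3) + Q(-2, G) = -8*(-5 + (1/3)*(-3)) - 1 = -8*(-5 - 1) - 1 = -8*(-6) - 1 = 48 - 1 = 47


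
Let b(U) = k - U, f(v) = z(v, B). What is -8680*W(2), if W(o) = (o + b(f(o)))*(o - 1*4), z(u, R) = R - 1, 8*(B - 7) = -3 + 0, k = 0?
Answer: -62930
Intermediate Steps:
B = 53/8 (B = 7 + (-3 + 0)/8 = 7 + (⅛)*(-3) = 7 - 3/8 = 53/8 ≈ 6.6250)
z(u, R) = -1 + R
f(v) = 45/8 (f(v) = -1 + 53/8 = 45/8)
b(U) = -U (b(U) = 0 - U = -U)
W(o) = (-4 + o)*(-45/8 + o) (W(o) = (o - 1*45/8)*(o - 1*4) = (o - 45/8)*(o - 4) = (-45/8 + o)*(-4 + o) = (-4 + o)*(-45/8 + o))
-8680*W(2) = -8680*(45/2 + 2² - 77/8*2) = -8680*(45/2 + 4 - 77/4) = -8680*29/4 = -62930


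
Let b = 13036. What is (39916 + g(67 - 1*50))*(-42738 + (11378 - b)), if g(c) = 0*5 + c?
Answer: -1772865468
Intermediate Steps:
g(c) = c (g(c) = 0 + c = c)
(39916 + g(67 - 1*50))*(-42738 + (11378 - b)) = (39916 + (67 - 1*50))*(-42738 + (11378 - 1*13036)) = (39916 + (67 - 50))*(-42738 + (11378 - 13036)) = (39916 + 17)*(-42738 - 1658) = 39933*(-44396) = -1772865468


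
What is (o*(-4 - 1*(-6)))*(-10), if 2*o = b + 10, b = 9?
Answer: -190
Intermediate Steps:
o = 19/2 (o = (9 + 10)/2 = (½)*19 = 19/2 ≈ 9.5000)
(o*(-4 - 1*(-6)))*(-10) = (19*(-4 - 1*(-6))/2)*(-10) = (19*(-4 + 6)/2)*(-10) = ((19/2)*2)*(-10) = 19*(-10) = -190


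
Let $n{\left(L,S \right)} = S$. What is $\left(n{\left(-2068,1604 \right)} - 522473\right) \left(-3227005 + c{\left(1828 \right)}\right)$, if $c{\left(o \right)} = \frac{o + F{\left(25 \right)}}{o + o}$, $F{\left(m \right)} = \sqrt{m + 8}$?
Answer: $\frac{3361693213821}{2} - \frac{520869 \sqrt{33}}{3656} \approx 1.6808 \cdot 10^{12}$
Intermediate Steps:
$F{\left(m \right)} = \sqrt{8 + m}$
$c{\left(o \right)} = \frac{o + \sqrt{33}}{2 o}$ ($c{\left(o \right)} = \frac{o + \sqrt{8 + 25}}{o + o} = \frac{o + \sqrt{33}}{2 o}$)
$\left(n{\left(-2068,1604 \right)} - 522473\right) \left(-3227005 + c{\left(1828 \right)}\right) = \left(1604 - 522473\right) \left(-3227005 + \frac{1828 + \sqrt{33}}{2 \cdot 1828}\right) = - 520869 \left(-3227005 + \frac{1}{2} \cdot \frac{1}{1828} \left(1828 + \sqrt{33}\right)\right) = - 520869 \left(-3227005 + \left(\frac{1}{2} + \frac{\sqrt{33}}{3656}\right)\right) = - 520869 \left(- \frac{6454009}{2} + \frac{\sqrt{33}}{3656}\right) = \frac{3361693213821}{2} - \frac{520869 \sqrt{33}}{3656}$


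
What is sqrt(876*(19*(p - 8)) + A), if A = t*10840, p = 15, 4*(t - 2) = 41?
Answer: sqrt(249298) ≈ 499.30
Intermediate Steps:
t = 49/4 (t = 2 + (1/4)*41 = 2 + 41/4 = 49/4 ≈ 12.250)
A = 132790 (A = (49/4)*10840 = 132790)
sqrt(876*(19*(p - 8)) + A) = sqrt(876*(19*(15 - 8)) + 132790) = sqrt(876*(19*7) + 132790) = sqrt(876*133 + 132790) = sqrt(116508 + 132790) = sqrt(249298)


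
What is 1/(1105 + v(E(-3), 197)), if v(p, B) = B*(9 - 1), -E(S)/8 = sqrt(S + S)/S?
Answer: 1/2681 ≈ 0.00037300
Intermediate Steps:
E(S) = -8*sqrt(2)/sqrt(S) (E(S) = -8*sqrt(S + S)/S = -8*sqrt(2*S)/S = -8*sqrt(2)*sqrt(S)/S = -8*sqrt(2)/sqrt(S))
v(p, B) = 8*B (v(p, B) = B*8 = 8*B)
1/(1105 + v(E(-3), 197)) = 1/(1105 + 8*197) = 1/(1105 + 1576) = 1/2681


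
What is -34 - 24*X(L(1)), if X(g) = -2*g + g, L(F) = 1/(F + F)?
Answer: -22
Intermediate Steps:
L(F) = 1/(2*F)
X(g) = -g
-34 - 24*X(L(1)) = -34 - (-24)*(1/2)/1 = -34 - (-24)*(1/2)*1 = -34 - (-24)/2 = -34 - 24*(-1/2) = -34 + 12 = -22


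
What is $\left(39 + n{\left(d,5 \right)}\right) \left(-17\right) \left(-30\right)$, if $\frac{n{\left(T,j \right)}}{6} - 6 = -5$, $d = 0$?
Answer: $22950$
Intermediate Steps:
$n{\left(T,j \right)} = 6$ ($n{\left(T,j \right)} = 36 + 6 \left(-5\right) = 36 - 30 = 6$)
$\left(39 + n{\left(d,5 \right)}\right) \left(-17\right) \left(-30\right) = \left(39 + 6\right) \left(-17\right) \left(-30\right) = 45 \left(-17\right) \left(-30\right) = \left(-765\right) \left(-30\right) = 22950$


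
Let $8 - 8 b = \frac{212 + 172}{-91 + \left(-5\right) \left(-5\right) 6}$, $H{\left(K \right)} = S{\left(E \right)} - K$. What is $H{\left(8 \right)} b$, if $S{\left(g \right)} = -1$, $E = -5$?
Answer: $- \frac{99}{59} \approx -1.678$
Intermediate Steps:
$H{\left(K \right)} = -1 - K$
$b = \frac{11}{59}$ ($b = 1 - \frac{\left(212 + 172\right) \frac{1}{-91 + \left(-5\right) \left(-5\right) 6}}{8} = 1 - \frac{384 \frac{1}{-91 + 25 \cdot 6}}{8} = 1 - \frac{384 \frac{1}{-91 + 150}}{8} = 1 - \frac{384 \cdot \frac{1}{59}}{8} = 1 - \frac{48}{59} = \frac{11}{59} \approx 0.18644$)
$H{\left(8 \right)} b = \left(-1 - 8\right) \frac{11}{59} = \left(-9\right) \frac{11}{59} = - \frac{99}{59}$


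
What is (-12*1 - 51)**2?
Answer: 3969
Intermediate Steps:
(-12*1 - 51)**2 = (-12 - 51)**2 = (-63)**2 = 3969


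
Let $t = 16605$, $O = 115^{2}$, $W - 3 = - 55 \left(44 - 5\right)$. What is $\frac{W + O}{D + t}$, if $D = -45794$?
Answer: $- \frac{11083}{29189} \approx -0.3797$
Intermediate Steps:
$W = -2142$ ($W = 3 - 55 \left(44 - 5\right) = 3 - 2145 = -2142$)
$O = 13225$
$\frac{W + O}{D + t} = \frac{-2142 + 13225}{-45794 + 16605} = \frac{11083}{-29189} = 11083 \left(- \frac{1}{29189}\right) = - \frac{11083}{29189}$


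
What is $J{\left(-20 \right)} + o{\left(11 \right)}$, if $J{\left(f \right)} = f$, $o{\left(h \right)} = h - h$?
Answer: $-20$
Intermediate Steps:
$o{\left(h \right)} = 0$
$J{\left(-20 \right)} + o{\left(11 \right)} = -20 + 0 = -20$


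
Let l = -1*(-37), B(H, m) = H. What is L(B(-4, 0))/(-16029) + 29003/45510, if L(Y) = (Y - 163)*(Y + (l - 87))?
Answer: 6053323/81053310 ≈ 0.074683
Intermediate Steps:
l = 37
L(Y) = (-163 + Y)*(-50 + Y) (L(Y) = (Y - 163)*(Y + (37 - 87)) = (-163 + Y)*(Y - 50) = (-163 + Y)*(-50 + Y))
L(B(-4, 0))/(-16029) + 29003/45510 = (8150 + (-4)**2 - 213*(-4))/(-16029) + 29003/45510 = (8150 + 16 + 852)*(-1/16029) + 29003*(1/45510) = 9018*(-1/16029) + 29003/45510 = -1002/1781 + 29003/45510 = 6053323/81053310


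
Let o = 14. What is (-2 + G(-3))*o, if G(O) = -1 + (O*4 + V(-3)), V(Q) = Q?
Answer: -252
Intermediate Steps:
G(O) = -4 + 4*O (G(O) = -1 + (O*4 - 3) = -1 + (4*O - 3) = -1 + (-3 + 4*O) = -4 + 4*O)
(-2 + G(-3))*o = (-2 + (-4 + 4*(-3)))*14 = (-2 + (-4 - 12))*14 = (-2 - 16)*14 = -18*14 = -252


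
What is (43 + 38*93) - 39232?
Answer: -35655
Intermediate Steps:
(43 + 38*93) - 39232 = (43 + 3534) - 39232 = 3577 - 39232 = -35655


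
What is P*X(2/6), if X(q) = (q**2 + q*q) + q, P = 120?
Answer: 200/3 ≈ 66.667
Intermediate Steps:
X(q) = q + 2*q**2 (X(q) = (q**2 + q**2) + q = 2*q**2 + q = q + 2*q**2)
P*X(2/6) = 120*((2/6)*(1 + 2*(2/6))) = 120*((2*(1/6))*(1 + 2*(2*(1/6)))) = 120*((1 + 2*(1/3))/3) = 120*((1 + 2/3)/3) = 120*((1/3)*(5/3)) = 120*(5/9) = 200/3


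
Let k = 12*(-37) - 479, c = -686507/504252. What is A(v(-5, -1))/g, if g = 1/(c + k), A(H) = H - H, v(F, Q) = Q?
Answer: 0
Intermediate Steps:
A(H) = 0
c = -686507/504252 (c = -686507*1/504252 = -686507/504252 ≈ -1.3614)
k = -923 (k = -444 - 479 = -923)
g = -504252/466111103 (g = 1/(-686507/504252 - 923) = 1/(-466111103/504252) = -504252/466111103 ≈ -0.0010818)
A(v(-5, -1))/g = 0/(-504252/466111103) = 0*(-466111103/504252) = 0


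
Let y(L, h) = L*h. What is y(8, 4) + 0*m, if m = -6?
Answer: 32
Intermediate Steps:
y(8, 4) + 0*m = 8*4 + 0*(-6) = 32 + 0 = 32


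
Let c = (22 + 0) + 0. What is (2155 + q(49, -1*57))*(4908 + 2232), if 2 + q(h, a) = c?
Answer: 15529500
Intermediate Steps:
c = 22 (c = 22 + 0 = 22)
q(h, a) = 20 (q(h, a) = -2 + 22 = 20)
(2155 + q(49, -1*57))*(4908 + 2232) = (2155 + 20)*(4908 + 2232) = 2175*7140 = 15529500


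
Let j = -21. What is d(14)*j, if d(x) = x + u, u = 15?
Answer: -609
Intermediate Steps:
d(x) = 15 + x (d(x) = x + 15 = 15 + x)
d(14)*j = (15 + 14)*(-21) = 29*(-21) = -609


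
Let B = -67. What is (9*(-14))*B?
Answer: 8442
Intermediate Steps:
(9*(-14))*B = (9*(-14))*(-67) = -126*(-67) = 8442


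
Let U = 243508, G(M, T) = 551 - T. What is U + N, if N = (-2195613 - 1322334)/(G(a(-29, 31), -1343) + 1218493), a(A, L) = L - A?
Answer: 297170479649/1220387 ≈ 2.4351e+5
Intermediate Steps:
N = -3517947/1220387 (N = (-2195613 - 1322334)/((551 - 1*(-1343)) + 1218493) = -3517947/((551 + 1343) + 1218493) = -3517947/(1894 + 1218493) = -3517947/1220387 ≈ -2.8826)
U + N = 243508 - 3517947/1220387 = 297170479649/1220387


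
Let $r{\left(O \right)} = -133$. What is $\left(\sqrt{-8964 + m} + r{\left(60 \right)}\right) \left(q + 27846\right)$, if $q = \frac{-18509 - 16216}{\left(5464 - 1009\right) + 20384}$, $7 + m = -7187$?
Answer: $- \frac{91987065177}{24839} + \frac{691632069 i \sqrt{16158}}{24839} \approx -3.7033 \cdot 10^{6} + 3.5394 \cdot 10^{6} i$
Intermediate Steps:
$m = -7194$ ($m = -7 - 7187 = -7194$)
$q = - \frac{34725}{24839}$ ($q = - \frac{34725}{\left(5464 - 1009\right) + 20384} = - \frac{34725}{4455 + 20384} = - \frac{34725}{24839} \approx -1.398$)
$\left(\sqrt{-8964 + m} + r{\left(60 \right)}\right) \left(q + 27846\right) = \left(\sqrt{-8964 - 7194} - 133\right) \left(- \frac{34725}{24839} + 27846\right) = \left(\sqrt{-16158} - 133\right) \frac{691632069}{24839} = \left(i \sqrt{16158} - 133\right) \frac{691632069}{24839} = \left(-133 + i \sqrt{16158}\right) \frac{691632069}{24839} = - \frac{91987065177}{24839} + \frac{691632069 i \sqrt{16158}}{24839}$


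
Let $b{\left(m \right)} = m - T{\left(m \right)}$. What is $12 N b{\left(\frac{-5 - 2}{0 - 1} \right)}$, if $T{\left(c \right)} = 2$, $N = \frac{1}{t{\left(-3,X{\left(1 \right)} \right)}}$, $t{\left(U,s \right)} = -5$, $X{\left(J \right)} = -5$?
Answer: $-12$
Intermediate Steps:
$N = - \frac{1}{5}$ ($N = \frac{1}{-5} = - \frac{1}{5} \approx -0.2$)
$b{\left(m \right)} = -2 + m$ ($b{\left(m \right)} = m - 2 = -2 + m$)
$12 N b{\left(\frac{-5 - 2}{0 - 1} \right)} = 12 \left(- \frac{1}{5}\right) \left(-2 + \frac{-5 - 2}{0 - 1}\right) = - \frac{12 \left(-2 - \frac{7}{-1}\right)}{5} = - \frac{12 \left(-2 - -7\right)}{5} = - \frac{12 \left(-2 + 7\right)}{5} = \left(- \frac{12}{5}\right) 5 = -12$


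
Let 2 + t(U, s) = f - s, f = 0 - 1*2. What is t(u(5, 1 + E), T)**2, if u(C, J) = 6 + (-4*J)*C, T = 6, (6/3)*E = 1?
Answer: 100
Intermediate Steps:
f = -2 (f = 0 - 2 = -2)
E = 1/2 (E = (1/2)*1 = 1/2 ≈ 0.50000)
u(C, J) = 6 - 4*C*J
t(U, s) = -4 - s (t(U, s) = -2 + (-2 - s) = -4 - s)
t(u(5, 1 + E), T)**2 = (-4 - 1*6)**2 = (-4 - 6)**2 = (-10)**2 = 100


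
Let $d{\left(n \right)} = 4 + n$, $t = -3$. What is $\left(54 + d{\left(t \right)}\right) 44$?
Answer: $2420$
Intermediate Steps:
$\left(54 + d{\left(t \right)}\right) 44 = \left(54 + \left(4 - 3\right)\right) 44 = \left(54 + 1\right) 44 = 55 \cdot 44 = 2420$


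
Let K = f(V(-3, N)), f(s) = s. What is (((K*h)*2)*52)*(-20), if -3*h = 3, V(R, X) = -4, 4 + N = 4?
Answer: -8320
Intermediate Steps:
N = 0 (N = -4 + 4 = 0)
h = -1 (h = -⅓*3 = -1)
K = -4
(((K*h)*2)*52)*(-20) = ((-4*(-1)*2)*52)*(-20) = ((4*2)*52)*(-20) = (8*52)*(-20) = 416*(-20) = -8320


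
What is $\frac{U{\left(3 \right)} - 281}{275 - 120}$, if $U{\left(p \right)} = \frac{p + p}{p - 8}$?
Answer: $- \frac{1411}{775} \approx -1.8206$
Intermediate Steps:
$U{\left(p \right)} = \frac{2 p}{-8 + p}$
$\frac{U{\left(3 \right)} - 281}{275 - 120} = \frac{2 \cdot 3 \frac{1}{-8 + 3} - 281}{275 - 120} = \frac{2 \cdot 3 \frac{1}{-5} - 281}{155} = \left(2 \cdot 3 \left(- \frac{1}{5}\right) - 281\right) \frac{1}{155} = \left(- \frac{6}{5} - 281\right) \frac{1}{155} = \left(- \frac{1411}{5}\right) \frac{1}{155} = - \frac{1411}{775}$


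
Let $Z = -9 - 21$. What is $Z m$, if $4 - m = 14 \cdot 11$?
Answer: $4500$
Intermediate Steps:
$Z = -30$ ($Z = -9 - 21 = -30$)
$m = -150$ ($m = 4 - 14 \cdot 11 = 4 - 154 = -150$)
$Z m = \left(-30\right) \left(-150\right) = 4500$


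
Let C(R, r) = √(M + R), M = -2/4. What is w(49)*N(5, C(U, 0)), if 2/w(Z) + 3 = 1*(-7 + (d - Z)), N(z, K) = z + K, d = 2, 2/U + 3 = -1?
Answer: -10/57 - 2*I/57 ≈ -0.17544 - 0.035088*I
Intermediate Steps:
U = -½ (U = 2/(-3 - 1) = 2/(-4) = 2*(-¼) = -½ ≈ -0.50000)
M = -½ (M = -2*¼ = -½ ≈ -0.50000)
C(R, r) = √(-½ + R)
N(z, K) = K + z
w(Z) = 2/(-8 - Z) (w(Z) = 2/(-3 + 1*(-7 + (2 - Z))) = 2/(-3 + 1*(-5 - Z)) = 2/(-3 + (-5 - Z)) = 2/(-8 - Z))
w(49)*N(5, C(U, 0)) = (-2/(8 + 49))*(√(-2 + 4*(-½))/2 + 5) = (-2/57)*(√(-2 - 2)/2 + 5) = (-2*1/57)*(√(-4)/2 + 5) = -2*((2*I)/2 + 5)/57 = -2*(I + 5)/57 = -2*(5 + I)/57 = -10/57 - 2*I/57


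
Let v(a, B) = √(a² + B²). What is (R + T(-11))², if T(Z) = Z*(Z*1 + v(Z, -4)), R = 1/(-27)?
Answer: 22751389/729 - 71852*√137/27 ≈ 60.664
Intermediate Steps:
v(a, B) = √(B² + a²)
R = -1/27 ≈ -0.037037
T(Z) = Z*(Z + √(16 + Z²)) (T(Z) = Z*(Z*1 + √((-4)² + Z²)) = Z*(Z + √(16 + Z²)))
(R + T(-11))² = (-1/27 - 11*(-11 + √(16 + (-11)²)))² = (-1/27 - 11*(-11 + √(16 + 121)))² = (-1/27 - 11*(-11 + √137))² = (-1/27 + (121 - 11*√137))² = (3266/27 - 11*√137)²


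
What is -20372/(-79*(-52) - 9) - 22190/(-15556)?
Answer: -112975011/31882022 ≈ -3.5435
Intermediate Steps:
-20372/(-79*(-52) - 9) - 22190/(-15556) = -20372/(4108 - 9) - 22190*(-1/15556) = -20372/4099 + 11095/7778 = -112975011/31882022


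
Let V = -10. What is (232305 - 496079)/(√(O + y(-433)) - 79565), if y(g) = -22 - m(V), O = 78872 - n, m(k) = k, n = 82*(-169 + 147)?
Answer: 20987178310/6330508561 + 527548*√20166/6330508561 ≈ 3.3271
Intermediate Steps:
n = -1804 (n = 82*(-22) = -1804)
O = 80676 (O = 78872 - 1*(-1804) = 78872 + 1804 = 80676)
y(g) = -12 (y(g) = -22 - 1*(-10) = -22 + 10 = -12)
(232305 - 496079)/(√(O + y(-433)) - 79565) = (232305 - 496079)/(√(80676 - 12) - 79565) = -263774/(√80664 - 79565) = -263774/(2*√20166 - 79565) = -263774/(-79565 + 2*√20166)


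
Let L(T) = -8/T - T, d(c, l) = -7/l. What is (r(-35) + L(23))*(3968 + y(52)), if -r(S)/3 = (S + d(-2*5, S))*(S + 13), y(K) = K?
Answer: -214520868/23 ≈ -9.3270e+6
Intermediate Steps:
L(T) = -T - 8/T
r(S) = -3*(13 + S)*(S - 7/S) (r(S) = -3*(S - 7/S)*(S + 13) = -3*(S - 7/S)*(13 + S) = -3*(13 + S)*(S - 7/S))
(r(-35) + L(23))*(3968 + y(52)) = ((21 - 39*(-35) - 3*(-35)² + 273/(-35)) + (-1*23 - 8/23))*(3968 + 52) = ((21 + 1365 - 3*1225 + 273*(-1/35)) + (-23 - 8*1/23))*4020 = ((21 + 1365 - 3675 - 39/5) + (-23 - 8/23))*4020 = (-11484/5 - 537/23)*4020 = -266817/115*4020 = -214520868/23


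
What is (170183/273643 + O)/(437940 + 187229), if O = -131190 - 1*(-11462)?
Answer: -32762558921/171073120667 ≈ -0.19151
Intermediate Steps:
O = -119728 (O = -131190 + 11462 = -119728)
(170183/273643 + O)/(437940 + 187229) = (170183/273643 - 119728)/(437940 + 187229) = (170183*(1/273643) - 119728)/625169 = (170183/273643 - 119728)*(1/625169) = -32762558921/273643*1/625169 = -32762558921/171073120667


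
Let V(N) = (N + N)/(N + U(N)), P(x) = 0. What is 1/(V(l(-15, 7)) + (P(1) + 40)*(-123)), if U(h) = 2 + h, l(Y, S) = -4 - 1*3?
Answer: -6/29513 ≈ -0.00020330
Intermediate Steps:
l(Y, S) = -7 (l(Y, S) = -4 - 3 = -7)
V(N) = 2*N/(2 + 2*N) (V(N) = (N + N)/(N + (2 + N)) = (2*N)/(2 + 2*N) = 2*N/(2 + 2*N))
1/(V(l(-15, 7)) + (P(1) + 40)*(-123)) = 1/(-7/(1 - 7) + (0 + 40)*(-123)) = 1/(-7/(-6) + 40*(-123)) = 1/(-7*(-⅙) - 4920) = 1/(7/6 - 4920) = 1/(-29513/6) = -6/29513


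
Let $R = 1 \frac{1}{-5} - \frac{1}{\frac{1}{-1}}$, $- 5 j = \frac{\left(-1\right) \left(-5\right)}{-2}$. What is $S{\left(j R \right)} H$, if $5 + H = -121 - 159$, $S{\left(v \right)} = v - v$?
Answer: $0$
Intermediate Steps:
$j = \frac{1}{2}$ ($j = - \frac{\left(-1\right) \left(-5\right) \frac{1}{-2}}{5} = - \frac{5 \left(- \frac{1}{2}\right)}{5} = \left(- \frac{1}{5}\right) \left(- \frac{5}{2}\right) = \frac{1}{2} \approx 0.5$)
$R = \frac{4}{5}$ ($R = 1 \left(- \frac{1}{5}\right) - \frac{1}{-1} = - \frac{1}{5} - -1 = - \frac{1}{5} + 1 = \frac{4}{5} \approx 0.8$)
$S{\left(v \right)} = 0$
$H = -285$ ($H = -5 - 280 = -285$)
$S{\left(j R \right)} H = 0 \left(-285\right) = 0$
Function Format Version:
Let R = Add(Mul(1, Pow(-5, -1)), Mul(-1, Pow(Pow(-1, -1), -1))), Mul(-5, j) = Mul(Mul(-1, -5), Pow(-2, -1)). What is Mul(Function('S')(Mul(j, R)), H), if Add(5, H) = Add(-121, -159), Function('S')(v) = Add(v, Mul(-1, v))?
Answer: 0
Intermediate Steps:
j = Rational(1, 2) (j = Mul(Rational(-1, 5), Mul(Mul(-1, -5), Pow(-2, -1))) = Mul(Rational(-1, 5), Mul(5, Rational(-1, 2))) = Mul(Rational(-1, 5), Rational(-5, 2)) = Rational(1, 2) ≈ 0.50000)
R = Rational(4, 5) (R = Add(Mul(1, Rational(-1, 5)), Mul(-1, Pow(-1, -1))) = Add(Rational(-1, 5), Mul(-1, -1)) = Add(Rational(-1, 5), 1) = Rational(4, 5) ≈ 0.80000)
Function('S')(v) = 0
H = -285 (H = Add(-5, Add(-121, -159)) = Add(-5, -280) = -285)
Mul(Function('S')(Mul(j, R)), H) = Mul(0, -285) = 0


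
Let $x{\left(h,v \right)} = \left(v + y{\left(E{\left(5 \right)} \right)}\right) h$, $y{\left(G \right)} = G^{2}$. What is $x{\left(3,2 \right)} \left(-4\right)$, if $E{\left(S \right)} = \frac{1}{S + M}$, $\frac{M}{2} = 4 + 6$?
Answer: $- \frac{15012}{625} \approx -24.019$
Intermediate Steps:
$M = 20$ ($M = 2 \left(4 + 6\right) = 2 \cdot 10 = 20$)
$E{\left(S \right)} = \frac{1}{20 + S}$ ($E{\left(S \right)} = \frac{1}{S + 20} = \frac{1}{20 + S}$)
$x{\left(h,v \right)} = h \left(\frac{1}{625} + v\right)$ ($x{\left(h,v \right)} = \left(v + \left(\frac{1}{20 + 5}\right)^{2}\right) h = \left(v + \left(\frac{1}{25}\right)^{2}\right) h = \left(v + \frac{1}{625}\right) h = \left(\frac{1}{625} + v\right) h = h \left(\frac{1}{625} + v\right)$)
$x{\left(3,2 \right)} \left(-4\right) = 3 \left(\frac{1}{625} + 2\right) \left(-4\right) = 3 \cdot \frac{1251}{625} \left(-4\right) = \frac{3753}{625} \left(-4\right) = - \frac{15012}{625}$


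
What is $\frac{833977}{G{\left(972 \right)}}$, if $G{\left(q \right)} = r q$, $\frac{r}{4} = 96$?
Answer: $\frac{833977}{373248} \approx 2.2344$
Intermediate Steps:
$r = 384$ ($r = 4 \cdot 96 = 384$)
$G{\left(q \right)} = 384 q$
$\frac{833977}{G{\left(972 \right)}} = \frac{833977}{384 \cdot 972} = \frac{833977}{373248}$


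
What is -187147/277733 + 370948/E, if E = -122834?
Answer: -63006257741/17057527661 ≈ -3.6938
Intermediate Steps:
-187147/277733 + 370948/E = -187147/277733 + 370948/(-122834) = -187147*1/277733 + 370948*(-1/122834) = -187147/277733 - 185474/61417 = -63006257741/17057527661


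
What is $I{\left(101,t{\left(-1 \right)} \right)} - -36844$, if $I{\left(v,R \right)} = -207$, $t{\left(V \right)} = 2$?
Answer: $36637$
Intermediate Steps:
$I{\left(101,t{\left(-1 \right)} \right)} - -36844 = -207 - -36844 = -207 + 36844 = 36637$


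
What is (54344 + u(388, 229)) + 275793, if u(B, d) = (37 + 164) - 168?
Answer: 330170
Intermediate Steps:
u(B, d) = 33 (u(B, d) = 201 - 168 = 33)
(54344 + u(388, 229)) + 275793 = (54344 + 33) + 275793 = 54377 + 275793 = 330170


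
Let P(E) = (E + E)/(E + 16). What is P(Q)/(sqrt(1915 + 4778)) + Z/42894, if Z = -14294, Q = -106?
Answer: -7147/21447 + 106*sqrt(6693)/301185 ≈ -0.30445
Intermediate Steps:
P(E) = 2*E/(16 + E) (P(E) = (2*E)/(16 + E) = 2*E/(16 + E))
P(Q)/(sqrt(1915 + 4778)) + Z/42894 = (2*(-106)/(16 - 106))/(sqrt(1915 + 4778)) - 14294/42894 = (2*(-106)/(-90))/(sqrt(6693)) - 14294*1/42894 = (2*(-106)*(-1/90))*(sqrt(6693)/6693) - 7147/21447 = 106*(sqrt(6693)/6693)/45 - 7147/21447 = 106*sqrt(6693)/301185 - 7147/21447 = -7147/21447 + 106*sqrt(6693)/301185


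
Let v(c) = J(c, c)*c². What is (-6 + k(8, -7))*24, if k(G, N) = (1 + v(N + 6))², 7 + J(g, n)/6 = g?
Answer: 52872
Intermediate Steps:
J(g, n) = -42 + 6*g
v(c) = c²*(-42 + 6*c) (v(c) = (-42 + 6*c)*c² = c²*(-42 + 6*c))
k(G, N) = (1 + 6*(6 + N)²*(-1 + N))² (k(G, N) = (1 + 6*(N + 6)²*(-7 + (N + 6)))² = (1 + 6*(6 + N)²*(-7 + (6 + N)))² = (1 + 6*(6 + N)²*(-1 + N))²)
(-6 + k(8, -7))*24 = (-6 + (1 + 6*(6 - 7)²*(-1 - 7))²)*24 = (-6 + (1 + 6*(-1)²*(-8))²)*24 = (-6 + (1 + 6*1*(-8))²)*24 = (-6 + (1 - 48)²)*24 = (-6 + (-47)²)*24 = (-6 + 2209)*24 = 2203*24 = 52872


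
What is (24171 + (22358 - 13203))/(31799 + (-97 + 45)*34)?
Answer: 33326/30031 ≈ 1.1097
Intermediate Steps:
(24171 + (22358 - 13203))/(31799 + (-97 + 45)*34) = (24171 + 9155)/(31799 - 52*34) = 33326/(31799 - 1768) = 33326/30031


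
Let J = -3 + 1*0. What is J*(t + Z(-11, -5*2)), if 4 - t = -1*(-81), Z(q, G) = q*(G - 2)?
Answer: -165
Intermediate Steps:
Z(q, G) = q*(-2 + G)
t = -77 (t = 4 - (-1)*(-81) = 4 - 1*81 = 4 - 81 = -77)
J = -3 (J = -3 + 0 = -3)
J*(t + Z(-11, -5*2)) = -3*(-77 - 11*(-2 - 5*2)) = -3*(-77 - 11*(-2 - 10)) = -3*(-77 - 11*(-12)) = -3*(-77 + 132) = -3*55 = -165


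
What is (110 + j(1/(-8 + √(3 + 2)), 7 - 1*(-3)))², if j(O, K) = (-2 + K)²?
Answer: 30276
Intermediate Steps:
(110 + j(1/(-8 + √(3 + 2)), 7 - 1*(-3)))² = (110 + (-2 + (7 - 1*(-3)))²)² = (110 + (-2 + (7 + 3))²)² = (110 + (-2 + 10)²)² = (110 + 8²)² = (110 + 64)² = 174² = 30276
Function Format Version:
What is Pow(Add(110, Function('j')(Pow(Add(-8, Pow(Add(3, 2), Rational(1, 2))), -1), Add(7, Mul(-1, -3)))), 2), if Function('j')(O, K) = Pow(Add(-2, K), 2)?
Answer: 30276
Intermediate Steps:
Pow(Add(110, Function('j')(Pow(Add(-8, Pow(Add(3, 2), Rational(1, 2))), -1), Add(7, Mul(-1, -3)))), 2) = Pow(Add(110, Pow(Add(-2, Add(7, Mul(-1, -3))), 2)), 2) = Pow(Add(110, Pow(Add(-2, Add(7, 3)), 2)), 2) = Pow(Add(110, Pow(Add(-2, 10), 2)), 2) = Pow(Add(110, Pow(8, 2)), 2) = Pow(Add(110, 64), 2) = Pow(174, 2) = 30276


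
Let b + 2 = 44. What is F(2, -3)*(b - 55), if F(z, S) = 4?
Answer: -52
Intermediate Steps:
b = 42 (b = -2 + 44 = 42)
F(2, -3)*(b - 55) = 4*(42 - 55) = 4*(-13) = -52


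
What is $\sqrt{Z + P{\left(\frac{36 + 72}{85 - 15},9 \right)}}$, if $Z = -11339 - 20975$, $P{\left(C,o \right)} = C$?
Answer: $\frac{2 i \sqrt{9895690}}{35} \approx 179.76 i$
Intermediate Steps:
$Z = -32314$
$\sqrt{Z + P{\left(\frac{36 + 72}{85 - 15},9 \right)}} = \sqrt{-32314 + \frac{36 + 72}{85 - 15}} = \sqrt{-32314 + \frac{108}{70}} = \sqrt{-32314 + 108 \cdot \frac{1}{70}} = \sqrt{-32314 + \frac{54}{35}} = \sqrt{- \frac{1130936}{35}} = \frac{2 i \sqrt{9895690}}{35}$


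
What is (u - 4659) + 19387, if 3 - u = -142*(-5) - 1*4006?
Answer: 18027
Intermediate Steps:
u = 3299 (u = 3 - (-142*(-5) - 1*4006) = 3 - (710 - 4006) = 3 - 1*(-3296) = 3 + 3296 = 3299)
(u - 4659) + 19387 = (3299 - 4659) + 19387 = -1360 + 19387 = 18027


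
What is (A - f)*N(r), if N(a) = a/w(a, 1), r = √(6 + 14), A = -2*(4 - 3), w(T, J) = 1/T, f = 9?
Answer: -220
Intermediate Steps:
A = -2 (A = -2*1 = -2)
r = 2*√5 (r = √20 = 2*√5 ≈ 4.4721)
N(a) = a² (N(a) = a/(1/a) = a*a = a²)
(A - f)*N(r) = (-2 - 1*9)*(2*√5)² = (-2 - 9)*20 = -11*20 = -220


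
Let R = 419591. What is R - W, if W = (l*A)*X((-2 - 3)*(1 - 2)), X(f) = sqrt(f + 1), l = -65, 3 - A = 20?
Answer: 419591 - 1105*sqrt(6) ≈ 4.1688e+5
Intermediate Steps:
A = -17 (A = 3 - 1*20 = 3 - 20 = -17)
X(f) = sqrt(1 + f)
W = 1105*sqrt(6) (W = (-65*(-17))*sqrt(1 + (-2 - 3)*(1 - 2)) = 1105*sqrt(1 - 5*(-1)) = 1105*sqrt(1 + 5) = 1105*sqrt(6) ≈ 2706.7)
R - W = 419591 - 1105*sqrt(6)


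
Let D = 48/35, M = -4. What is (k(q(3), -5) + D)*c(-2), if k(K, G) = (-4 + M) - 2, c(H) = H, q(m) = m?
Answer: 604/35 ≈ 17.257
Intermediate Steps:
k(K, G) = -10 (k(K, G) = (-4 - 4) - 2 = -8 - 2 = -10)
D = 48/35 (D = 48*(1/35) = 48/35 ≈ 1.3714)
(k(q(3), -5) + D)*c(-2) = (-10 + 48/35)*(-2) = -302/35*(-2) = 604/35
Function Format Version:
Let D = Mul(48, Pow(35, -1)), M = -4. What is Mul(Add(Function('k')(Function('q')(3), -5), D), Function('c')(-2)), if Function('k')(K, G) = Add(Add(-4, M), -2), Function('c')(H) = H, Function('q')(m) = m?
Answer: Rational(604, 35) ≈ 17.257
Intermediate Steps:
Function('k')(K, G) = -10 (Function('k')(K, G) = Add(Add(-4, -4), -2) = Add(-8, -2) = -10)
D = Rational(48, 35) (D = Mul(48, Rational(1, 35)) = Rational(48, 35) ≈ 1.3714)
Mul(Add(Function('k')(Function('q')(3), -5), D), Function('c')(-2)) = Mul(Add(-10, Rational(48, 35)), -2) = Mul(Rational(-302, 35), -2) = Rational(604, 35)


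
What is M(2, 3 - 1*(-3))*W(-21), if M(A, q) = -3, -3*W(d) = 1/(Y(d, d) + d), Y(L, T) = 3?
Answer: -1/18 ≈ -0.055556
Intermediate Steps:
W(d) = -1/(3*(3 + d))
M(2, 3 - 1*(-3))*W(-21) = -(-3)/(9 + 3*(-21)) = -(-3)/(9 - 63) = -(-3)/(-54) = -(-3)*(-1)/54 = -3*1/54 = -1/18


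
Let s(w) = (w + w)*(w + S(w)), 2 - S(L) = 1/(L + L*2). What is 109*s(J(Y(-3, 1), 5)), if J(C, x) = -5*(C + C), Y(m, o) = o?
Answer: 52102/3 ≈ 17367.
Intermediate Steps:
S(L) = 2 - 1/(3*L) (S(L) = 2 - 1/(L + L*2) = 2 - 1/(L + 2*L) = 2 - 1/(3*L))
J(C, x) = -10*C
s(w) = 2*w*(2 + w - 1/(3*w)) (s(w) = (w + w)*(w + (2 - 1/(3*w))) = (2*w)*(2 + w - 1/(3*w)) = 2*w*(2 + w - 1/(3*w)))
109*s(J(Y(-3, 1), 5)) = 109*(-⅔ + 2*(-10*1)² + 4*(-10*1)) = 109*(-⅔ + 2*(-10)² + 4*(-10)) = 109*(-⅔ + 2*100 - 40) = 109*(-⅔ + 200 - 40) = 109*(478/3) = 52102/3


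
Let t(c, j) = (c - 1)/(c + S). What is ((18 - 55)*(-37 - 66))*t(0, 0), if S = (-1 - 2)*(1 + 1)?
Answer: 3811/6 ≈ 635.17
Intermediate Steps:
S = -6 (S = -3*2 = -6)
t(c, j) = (-1 + c)/(-6 + c) (t(c, j) = (c - 1)/(c - 6) = (-1 + c)/(-6 + c))
((18 - 55)*(-37 - 66))*t(0, 0) = ((18 - 55)*(-37 - 66))*((-1 + 0)/(-6 + 0)) = (-37*(-103))*(-1/(-6)) = 3811*(-1/6*(-1)) = 3811*(1/6) = 3811/6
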